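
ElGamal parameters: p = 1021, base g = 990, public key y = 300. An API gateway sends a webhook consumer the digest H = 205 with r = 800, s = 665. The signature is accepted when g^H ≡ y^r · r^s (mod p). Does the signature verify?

verifies

Left side g^H mod p:
990^2 = 980100 ≡ 961
990^4 ≡ 961^2 = 923521 ≡ 537
990^8 ≡ 537^2 = 288369 ≡ 447
990^16 ≡ 447^2 = 199809 ≡ 714
990^32 ≡ 714^2 = 509796 ≡ 317
990^64 ≡ 317^2 = 100489 ≡ 431
990^128 ≡ 431^2 = 185761 ≡ 960
205 = 128 + 64 + 8 + 4 + 1, so 990^205 ≡ 960·431·447·537·990 ≡ 806 (mod 1021)
Right side y^r · r^s mod p:
300^2 = 90000 ≡ 152
300^4 ≡ 152^2 = 23104 ≡ 642
300^8 ≡ 642^2 = 412164 ≡ 701
300^16 ≡ 701^2 = 491401 ≡ 300
300^32 ≡ 300^2 = 90000 ≡ 152
300^64 ≡ 152^2 = 23104 ≡ 642
300^128 ≡ 642^2 = 412164 ≡ 701
300^256 ≡ 701^2 = 491401 ≡ 300
300^512 ≡ 300^2 = 90000 ≡ 152
800 = 512 + 256 + 32, so 300^800 ≡ 152·300·152 ≡ 652 (mod 1021)
800^2 = 640000 ≡ 854
800^4 ≡ 854^2 = 729316 ≡ 322
800^8 ≡ 322^2 = 103684 ≡ 563
800^16 ≡ 563^2 = 316969 ≡ 459
800^32 ≡ 459^2 = 210681 ≡ 355
800^64 ≡ 355^2 = 126025 ≡ 442
800^128 ≡ 442^2 = 195364 ≡ 353
800^256 ≡ 353^2 = 124609 ≡ 47
800^512 ≡ 47^2 = 2209 ≡ 167
665 = 512 + 128 + 16 + 8 + 1, so 800^665 ≡ 167·353·459·563·800 ≡ 518 (mod 1021)
652·518 = 337736 ≡ 806 (mod 1021)
806 ≡ 806 (mod 1021), so the signature is genuine.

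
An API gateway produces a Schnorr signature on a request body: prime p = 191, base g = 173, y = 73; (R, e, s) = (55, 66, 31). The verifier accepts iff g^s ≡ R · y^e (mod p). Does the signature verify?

does not verify

g^s mod p:
Squares mod 191: 173^1≡173, 173^2≡133, 173^4≡117, 173^8≡128, 173^16≡149
31 = 16 + 8 + 4 + 2 + 1, so 173^31 ≡ 149·128·117·133·173 ≡ 93 (mod 191)
R · y^e mod p:
Squares mod 191: 73^1≡73, 73^2≡172, 73^4≡170, 73^8≡59, 73^16≡43, 73^32≡130, 73^64≡92
66 = 64 + 2, so 73^66 ≡ 92·172 ≡ 162 (mod 191)
55·162 = 8910 ≡ 124 (mod 191)
93 ≠ 124; the check fails.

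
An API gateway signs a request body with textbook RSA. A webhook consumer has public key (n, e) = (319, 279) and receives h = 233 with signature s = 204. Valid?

s^2 ≡ 204^2 = 41616 ≡ 146
s^4 ≡ 146^2 = 21316 ≡ 262
s^8 ≡ 262^2 = 68644 ≡ 59
s^16 ≡ 59^2 = 3481 ≡ 291
s^32 ≡ 291^2 = 84681 ≡ 146
s^64 ≡ 146^2 = 21316 ≡ 262
s^128 ≡ 262^2 = 68644 ≡ 59
s^256 ≡ 59^2 = 3481 ≡ 291
279 = 256 + 16 + 4 + 2 + 1, so s^279 ≡ 291·291·262·146·204 ≡ 233 (mod 319)
Since 233 equals the digest 233, verification succeeds.

yes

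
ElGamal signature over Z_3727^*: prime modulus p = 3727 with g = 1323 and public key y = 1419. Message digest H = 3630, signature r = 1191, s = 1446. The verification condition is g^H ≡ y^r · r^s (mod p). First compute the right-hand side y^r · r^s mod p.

1419^2 = 2013561 ≡ 981
1419^4 ≡ 981^2 = 962361 ≡ 795
1419^8 ≡ 795^2 = 632025 ≡ 2162
1419^16 ≡ 2162^2 = 4674244 ≡ 586
1419^32 ≡ 586^2 = 343396 ≡ 512
1419^64 ≡ 512^2 = 262144 ≡ 1254
1419^128 ≡ 1254^2 = 1572516 ≡ 3449
1419^256 ≡ 3449^2 = 11895601 ≡ 2744
1419^512 ≡ 2744^2 = 7529536 ≡ 996
1419^1024 ≡ 996^2 = 992016 ≡ 634
1191 = 1024 + 128 + 32 + 4 + 2 + 1, so 1419^1191 ≡ 634·3449·512·795·981·1419 ≡ 1218 (mod 3727)
1191^2 = 1418481 ≡ 2221
1191^4 ≡ 2221^2 = 4932841 ≡ 2020
1191^8 ≡ 2020^2 = 4080400 ≡ 3062
1191^16 ≡ 3062^2 = 9375844 ≡ 2439
1191^32 ≡ 2439^2 = 5948721 ≡ 429
1191^64 ≡ 429^2 = 184041 ≡ 1418
1191^128 ≡ 1418^2 = 2010724 ≡ 1871
1191^256 ≡ 1871^2 = 3500641 ≡ 988
1191^512 ≡ 988^2 = 976144 ≡ 3397
1191^1024 ≡ 3397^2 = 11539609 ≡ 817
1446 = 1024 + 256 + 128 + 32 + 4 + 2, so 1191^1446 ≡ 817·988·1871·429·2020·2221 ≡ 3512 (mod 3727)
y^r · r^s ≡ 1218·3512 = 4277616 ≡ 2747 (mod 3727)

2747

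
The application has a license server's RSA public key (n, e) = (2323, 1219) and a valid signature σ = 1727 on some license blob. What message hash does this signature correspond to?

1202

σ^2 ≡ 1727^2 = 2982529 ≡ 2120
σ^4 ≡ 2120^2 = 4494400 ≡ 1718
σ^8 ≡ 1718^2 = 2951524 ≡ 1314
σ^16 ≡ 1314^2 = 1726596 ≡ 607
σ^32 ≡ 607^2 = 368449 ≡ 1415
σ^64 ≡ 1415^2 = 2002225 ≡ 2122
σ^128 ≡ 2122^2 = 4502884 ≡ 910
σ^256 ≡ 910^2 = 828100 ≡ 1112
σ^512 ≡ 1112^2 = 1236544 ≡ 708
σ^1024 ≡ 708^2 = 501264 ≡ 1819
1219 = 1024 + 128 + 64 + 2 + 1, so σ^1219 ≡ 1819·910·2122·2120·1727 ≡ 1202 (mod 2323)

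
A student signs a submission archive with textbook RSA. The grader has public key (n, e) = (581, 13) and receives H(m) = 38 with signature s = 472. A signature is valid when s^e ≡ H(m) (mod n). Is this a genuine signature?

forged

s^2 ≡ 472^2 = 222784 ≡ 261
s^4 ≡ 261^2 = 68121 ≡ 144
s^8 ≡ 144^2 = 20736 ≡ 401
13 = 8 + 4 + 1, so s^13 ≡ 401·144·472 ≡ 458 (mod 581)
s^13 mod 581 = 458, but H(m) = 38.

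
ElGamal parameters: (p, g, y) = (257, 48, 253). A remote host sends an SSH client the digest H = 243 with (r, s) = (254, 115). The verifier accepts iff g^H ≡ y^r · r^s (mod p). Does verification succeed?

passes

Left side g^H mod p:
48^243 mod 257 = 54
Right side y^r · r^s mod p:
253^254 mod 257 = 241
254^115 mod 257 = 93
241·93 = 22413 ≡ 54 (mod 257)
54 ≡ 54 (mod 257), so the signature is genuine.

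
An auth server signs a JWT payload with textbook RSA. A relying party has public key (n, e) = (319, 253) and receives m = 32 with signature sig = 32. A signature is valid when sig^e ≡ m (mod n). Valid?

sig^2 ≡ 32^2 = 1024 ≡ 67
sig^4 ≡ 67^2 = 4489 ≡ 23
sig^8 ≡ 23^2 = 529 ≡ 210
sig^16 ≡ 210^2 = 44100 ≡ 78
sig^32 ≡ 78^2 = 6084 ≡ 23
sig^64 ≡ 23^2 = 529 ≡ 210
sig^128 ≡ 210^2 = 44100 ≡ 78
253 = 128 + 64 + 32 + 16 + 8 + 4 + 1, so sig^253 ≡ 78·210·23·78·210·23·32 ≡ 32 (mod 319)
32 = m, so the signature checks out.

yes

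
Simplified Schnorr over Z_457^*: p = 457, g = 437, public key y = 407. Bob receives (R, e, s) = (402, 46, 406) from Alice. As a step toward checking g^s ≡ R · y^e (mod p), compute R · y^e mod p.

229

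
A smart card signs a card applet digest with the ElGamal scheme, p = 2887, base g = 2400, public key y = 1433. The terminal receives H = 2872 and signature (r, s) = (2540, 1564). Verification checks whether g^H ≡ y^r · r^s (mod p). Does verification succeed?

passes

Left side g^H mod p:
2400^2 = 5760000 ≡ 435
2400^4 ≡ 435^2 = 189225 ≡ 1570
2400^8 ≡ 1570^2 = 2464900 ≡ 2289
2400^16 ≡ 2289^2 = 5239521 ≡ 2503
2400^32 ≡ 2503^2 = 6265009 ≡ 219
2400^64 ≡ 219^2 = 47961 ≡ 1769
2400^128 ≡ 1769^2 = 3129361 ≡ 2740
2400^256 ≡ 2740^2 = 7507600 ≡ 1400
2400^512 ≡ 1400^2 = 1960000 ≡ 2614
2400^1024 ≡ 2614^2 = 6832996 ≡ 2354
2400^2048 ≡ 2354^2 = 5541316 ≡ 1163
2872 = 2048 + 512 + 256 + 32 + 16 + 8, so 2400^2872 ≡ 1163·2614·1400·219·2503·2289 ≡ 2322 (mod 2887)
Right side y^r · r^s mod p:
1433^2 = 2053489 ≡ 832
1433^4 ≡ 832^2 = 692224 ≡ 2231
1433^8 ≡ 2231^2 = 4977361 ≡ 173
1433^16 ≡ 173^2 = 29929 ≡ 1059
1433^32 ≡ 1059^2 = 1121481 ≡ 1325
1433^64 ≡ 1325^2 = 1755625 ≡ 329
1433^128 ≡ 329^2 = 108241 ≡ 1422
1433^256 ≡ 1422^2 = 2022084 ≡ 1184
1433^512 ≡ 1184^2 = 1401856 ≡ 1661
1433^1024 ≡ 1661^2 = 2758921 ≡ 1836
1433^2048 ≡ 1836^2 = 3370896 ≡ 1767
2540 = 2048 + 256 + 128 + 64 + 32 + 8 + 4, so 1433^2540 ≡ 1767·1184·1422·329·1325·173·2231 ≡ 1729 (mod 2887)
2540^2 = 6451600 ≡ 2042
2540^4 ≡ 2042^2 = 4169764 ≡ 936
2540^8 ≡ 936^2 = 876096 ≡ 1335
2540^16 ≡ 1335^2 = 1782225 ≡ 946
2540^32 ≡ 946^2 = 894916 ≡ 2833
2540^64 ≡ 2833^2 = 8025889 ≡ 29
2540^128 ≡ 29^2 = 841
2540^256 ≡ 841^2 = 707281 ≡ 2853
2540^512 ≡ 2853^2 = 8139609 ≡ 1156
2540^1024 ≡ 1156^2 = 1336336 ≡ 2542
1564 = 1024 + 512 + 16 + 8 + 4, so 2540^1564 ≡ 2542·1156·946·1335·936 ≡ 357 (mod 2887)
1729·357 = 617253 ≡ 2322 (mod 2887)
2322 ≡ 2322 (mod 2887), so the signature is genuine.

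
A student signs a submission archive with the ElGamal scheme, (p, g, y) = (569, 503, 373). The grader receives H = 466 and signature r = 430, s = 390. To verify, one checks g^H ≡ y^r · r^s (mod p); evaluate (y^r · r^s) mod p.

318

373^430 mod 569 = 499
430^390 mod 569 = 93
y^r · r^s ≡ 499·93 = 46407 ≡ 318 (mod 569)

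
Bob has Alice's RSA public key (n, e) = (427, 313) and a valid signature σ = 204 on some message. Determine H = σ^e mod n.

204

σ^2 ≡ 204^2 = 41616 ≡ 197
σ^4 ≡ 197^2 = 38809 ≡ 379
σ^8 ≡ 379^2 = 143641 ≡ 169
σ^16 ≡ 169^2 = 28561 ≡ 379
σ^32 ≡ 379^2 = 143641 ≡ 169
σ^64 ≡ 169^2 = 28561 ≡ 379
σ^128 ≡ 379^2 = 143641 ≡ 169
σ^256 ≡ 169^2 = 28561 ≡ 379
313 = 256 + 32 + 16 + 8 + 1, so σ^313 ≡ 379·169·379·169·204 ≡ 204 (mod 427)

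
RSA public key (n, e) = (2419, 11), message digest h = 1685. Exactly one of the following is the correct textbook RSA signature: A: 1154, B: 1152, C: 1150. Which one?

B

Candidate A: Squares mod 2419: 1154^1≡1154, 1154^2≡1266, 1154^4≡1378, 1154^8≡2388; 11 = 8 + 2 + 1, so 1154^11 ≡ 2388·1266·1154 ≡ 1053 (mod 2419)
Candidate B: Squares mod 2419: 1152^1≡1152, 1152^2≡1492, 1152^4≡584, 1152^8≡2396; 11 = 8 + 2 + 1, so 1152^11 ≡ 2396·1492·1152 ≡ 1685 (mod 2419)
  → matches h = 1685
Candidate C: Squares mod 2419: 1150^1≡1150, 1150^2≡1726, 1150^4≡1287, 1150^8≡1773; 11 = 8 + 2 + 1, so 1150^11 ≡ 1773·1726·1150 ≡ 1187 (mod 2419)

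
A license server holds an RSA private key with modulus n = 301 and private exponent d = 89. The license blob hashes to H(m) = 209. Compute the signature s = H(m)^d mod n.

Squares mod 301: (H(m))^1≡209, (H(m))^2≡36, (H(m))^4≡92, (H(m))^8≡36, (H(m))^16≡92, (H(m))^32≡36, (H(m))^64≡92
89 = 64 + 16 + 8 + 1, so (H(m))^89 ≡ 92·92·36·209 ≡ 265 (mod 301)

265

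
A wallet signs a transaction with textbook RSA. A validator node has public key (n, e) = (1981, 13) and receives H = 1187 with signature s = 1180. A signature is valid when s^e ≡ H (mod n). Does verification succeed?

Squares mod 1981: s^1≡1180, s^2≡1738, s^4≡1600, s^8≡548
13 = 8 + 4 + 1, so s^13 ≡ 548·1600·1180 ≡ 1187 (mod 1981)
1187 = H, so the signature checks out.

passes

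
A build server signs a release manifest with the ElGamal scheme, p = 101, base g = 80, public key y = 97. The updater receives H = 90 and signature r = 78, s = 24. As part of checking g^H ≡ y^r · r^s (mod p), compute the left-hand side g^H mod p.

80^2 = 6400 ≡ 37
80^4 ≡ 37^2 = 1369 ≡ 56
80^8 ≡ 56^2 = 3136 ≡ 5
80^16 ≡ 5^2 = 25
80^32 ≡ 25^2 = 625 ≡ 19
80^64 ≡ 19^2 = 361 ≡ 58
90 = 64 + 16 + 8 + 2, so 80^90 ≡ 58·25·5·37 ≡ 95 (mod 101)

95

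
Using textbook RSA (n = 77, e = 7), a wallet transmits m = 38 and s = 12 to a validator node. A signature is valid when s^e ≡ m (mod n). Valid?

no

s^7 mod 77 = 12
s^7 mod 77 = 12, but m = 38.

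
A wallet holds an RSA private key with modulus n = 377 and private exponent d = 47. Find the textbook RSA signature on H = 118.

287

H^2 ≡ 118^2 = 13924 ≡ 352
H^4 ≡ 352^2 = 123904 ≡ 248
H^8 ≡ 248^2 = 61504 ≡ 53
H^16 ≡ 53^2 = 2809 ≡ 170
H^32 ≡ 170^2 = 28900 ≡ 248
47 = 32 + 8 + 4 + 2 + 1, so H^47 ≡ 248·53·248·352·118 ≡ 287 (mod 377)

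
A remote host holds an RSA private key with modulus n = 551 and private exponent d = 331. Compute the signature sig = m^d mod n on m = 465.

Squares mod 551: m^1≡465, m^2≡233, m^4≡291, m^8≡378, m^16≡175, m^32≡320, m^64≡465, m^128≡233, m^256≡291
331 = 256 + 64 + 8 + 2 + 1, so m^331 ≡ 291·465·378·233·465 ≡ 175 (mod 551)

175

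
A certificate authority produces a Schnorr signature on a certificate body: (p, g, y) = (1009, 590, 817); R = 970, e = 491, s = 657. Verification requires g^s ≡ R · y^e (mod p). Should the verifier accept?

g^s mod p:
590^2 = 348100 ≡ 1004
590^4 ≡ 1004^2 = 1008016 ≡ 25
590^8 ≡ 25^2 = 625
590^16 ≡ 625^2 = 390625 ≡ 142
590^32 ≡ 142^2 = 20164 ≡ 993
590^64 ≡ 993^2 = 986049 ≡ 256
590^128 ≡ 256^2 = 65536 ≡ 960
590^256 ≡ 960^2 = 921600 ≡ 383
590^512 ≡ 383^2 = 146689 ≡ 384
657 = 512 + 128 + 16 + 1, so 590^657 ≡ 384·960·142·590 ≡ 616 (mod 1009)
R · y^e mod p:
817^2 = 667489 ≡ 540
817^4 ≡ 540^2 = 291600 ≡ 1008
817^8 ≡ 1008^2 = 1016064 ≡ 1
817^16 ≡ 1^2 = 1
817^32 ≡ 1^2 = 1
817^64 ≡ 1^2 = 1
817^128 ≡ 1^2 = 1
817^256 ≡ 1^2 = 1
491 = 256 + 128 + 64 + 32 + 8 + 2 + 1, so 817^491 ≡ 1·1·1·1·1·540·817 ≡ 247 (mod 1009)
970·247 = 239590 ≡ 457 (mod 1009)
616 ≠ 457; the check fails.

reject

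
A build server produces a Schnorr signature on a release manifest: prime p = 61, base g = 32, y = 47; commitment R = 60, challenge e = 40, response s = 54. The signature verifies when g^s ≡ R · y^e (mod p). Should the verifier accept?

g^s mod p:
32^54 mod 61 = 60
R · y^e mod p:
47^40 mod 61 = 47
60·47 = 2820 ≡ 14 (mod 61)
60 ≠ 14; the check fails.

reject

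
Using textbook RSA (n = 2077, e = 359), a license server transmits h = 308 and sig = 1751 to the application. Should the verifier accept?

accept

sig^2 ≡ 1751^2 = 3066001 ≡ 349
sig^4 ≡ 349^2 = 121801 ≡ 1335
sig^8 ≡ 1335^2 = 1782225 ≡ 159
sig^16 ≡ 159^2 = 25281 ≡ 357
sig^32 ≡ 357^2 = 127449 ≡ 752
sig^64 ≡ 752^2 = 565504 ≡ 560
sig^128 ≡ 560^2 = 313600 ≡ 2050
sig^256 ≡ 2050^2 = 4202500 ≡ 729
359 = 256 + 64 + 32 + 4 + 2 + 1, so sig^359 ≡ 729·560·752·1335·349·1751 ≡ 308 (mod 2077)
308 = h, so the signature checks out.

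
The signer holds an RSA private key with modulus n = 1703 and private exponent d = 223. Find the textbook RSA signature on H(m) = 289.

(H(m))^2 ≡ 289^2 = 83521 ≡ 74
(H(m))^4 ≡ 74^2 = 5476 ≡ 367
(H(m))^8 ≡ 367^2 = 134689 ≡ 152
(H(m))^16 ≡ 152^2 = 23104 ≡ 965
(H(m))^32 ≡ 965^2 = 931225 ≡ 1387
(H(m))^64 ≡ 1387^2 = 1923769 ≡ 1082
(H(m))^128 ≡ 1082^2 = 1170724 ≡ 763
223 = 128 + 64 + 16 + 8 + 4 + 2 + 1, so (H(m))^223 ≡ 763·1082·965·152·367·74·289 ≡ 1433 (mod 1703)

1433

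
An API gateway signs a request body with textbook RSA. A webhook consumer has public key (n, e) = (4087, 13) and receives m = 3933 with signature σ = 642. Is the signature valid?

Squares mod 4087: σ^1≡642, σ^2≡3464, σ^4≡3951, σ^8≡2148
13 = 8 + 4 + 1, so σ^13 ≡ 2148·3951·642 ≡ 2167 (mod 4087)
The recovered value 2167 does not match the digest 3933.

invalid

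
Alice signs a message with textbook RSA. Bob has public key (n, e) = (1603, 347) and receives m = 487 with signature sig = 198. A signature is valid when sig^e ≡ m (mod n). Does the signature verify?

verifies

sig^2 ≡ 198^2 = 39204 ≡ 732
sig^4 ≡ 732^2 = 535824 ≡ 422
sig^8 ≡ 422^2 = 178084 ≡ 151
sig^16 ≡ 151^2 = 22801 ≡ 359
sig^32 ≡ 359^2 = 128881 ≡ 641
sig^64 ≡ 641^2 = 410881 ≡ 513
sig^128 ≡ 513^2 = 263169 ≡ 277
sig^256 ≡ 277^2 = 76729 ≡ 1388
347 = 256 + 64 + 16 + 8 + 2 + 1, so sig^347 ≡ 1388·513·359·151·732·198 ≡ 487 (mod 1603)
487 = m, so the signature checks out.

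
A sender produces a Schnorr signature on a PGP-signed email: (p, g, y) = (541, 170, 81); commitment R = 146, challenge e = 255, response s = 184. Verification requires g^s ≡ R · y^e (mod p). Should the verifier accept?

reject

g^s mod p:
Squares mod 541: 170^1≡170, 170^2≡227, 170^4≡134, 170^8≡103, 170^16≡330, 170^32≡159, 170^64≡395, 170^128≡217
184 = 128 + 32 + 16 + 8, so 170^184 ≡ 217·159·330·103 ≡ 433 (mod 541)
R · y^e mod p:
Squares mod 541: 81^1≡81, 81^2≡69, 81^4≡433, 81^8≡303, 81^16≡380, 81^32≡494, 81^64≡45, 81^128≡402
255 = 128 + 64 + 32 + 16 + 8 + 4 + 2 + 1, so 81^255 ≡ 402·45·494·380·303·433·69·81 ≡ 312 (mod 541)
146·312 = 45552 ≡ 108 (mod 541)
433 ≠ 108; the check fails.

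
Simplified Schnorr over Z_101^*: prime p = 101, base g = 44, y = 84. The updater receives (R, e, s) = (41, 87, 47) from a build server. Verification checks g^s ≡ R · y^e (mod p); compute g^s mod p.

32

44^47 mod 101 = 32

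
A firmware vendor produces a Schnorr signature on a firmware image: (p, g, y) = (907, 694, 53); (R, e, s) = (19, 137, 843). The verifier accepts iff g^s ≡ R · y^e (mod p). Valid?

g^s mod p:
Squares mod 907: 694^1≡694, 694^2≡19, 694^4≡361, 694^8≡620, 694^16≡739, 694^32≡107, 694^64≡565, 694^128≡868, 694^256≡614, 694^512≡591
843 = 512 + 256 + 64 + 8 + 2 + 1, so 694^843 ≡ 591·614·565·620·19·694 ≡ 295 (mod 907)
R · y^e mod p:
Squares mod 907: 53^1≡53, 53^2≡88, 53^4≡488, 53^8≡510, 53^16≡698, 53^32≡145, 53^64≡164, 53^128≡593
137 = 128 + 8 + 1, so 53^137 ≡ 593·510·53 ≡ 286 (mod 907)
19·286 = 5434 ≡ 899 (mod 907)
295 ≠ 899; the check fails.

no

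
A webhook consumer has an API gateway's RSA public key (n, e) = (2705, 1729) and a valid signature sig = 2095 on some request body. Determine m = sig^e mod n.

1160

sig^2 ≡ 2095^2 = 4389025 ≡ 1515
sig^4 ≡ 1515^2 = 2295225 ≡ 1385
sig^8 ≡ 1385^2 = 1918225 ≡ 380
sig^16 ≡ 380^2 = 144400 ≡ 1035
sig^32 ≡ 1035^2 = 1071225 ≡ 45
sig^64 ≡ 45^2 = 2025
sig^128 ≡ 2025^2 = 4100625 ≡ 2550
sig^256 ≡ 2550^2 = 6502500 ≡ 2385
sig^512 ≡ 2385^2 = 5688225 ≡ 2315
sig^1024 ≡ 2315^2 = 5359225 ≡ 620
1729 = 1024 + 512 + 128 + 64 + 1, so sig^1729 ≡ 620·2315·2550·2025·2095 ≡ 1160 (mod 2705)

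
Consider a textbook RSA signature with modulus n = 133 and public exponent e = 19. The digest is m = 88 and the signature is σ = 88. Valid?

Squares mod 133: σ^1≡88, σ^2≡30, σ^4≡102, σ^8≡30, σ^16≡102
19 = 16 + 2 + 1, so σ^19 ≡ 102·30·88 ≡ 88 (mod 133)
Since 88 equals the digest 88, verification succeeds.

yes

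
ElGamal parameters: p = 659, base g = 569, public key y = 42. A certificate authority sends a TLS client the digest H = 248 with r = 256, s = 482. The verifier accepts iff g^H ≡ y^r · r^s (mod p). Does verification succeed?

passes

Left side g^H mod p:
569^2 = 323761 ≡ 192
569^4 ≡ 192^2 = 36864 ≡ 619
569^8 ≡ 619^2 = 383161 ≡ 282
569^16 ≡ 282^2 = 79524 ≡ 444
569^32 ≡ 444^2 = 197136 ≡ 95
569^64 ≡ 95^2 = 9025 ≡ 458
569^128 ≡ 458^2 = 209764 ≡ 202
248 = 128 + 64 + 32 + 16 + 8, so 569^248 ≡ 202·458·95·444·282 ≡ 126 (mod 659)
Right side y^r · r^s mod p:
42^2 = 1764 ≡ 446
42^4 ≡ 446^2 = 198916 ≡ 557
42^8 ≡ 557^2 = 310249 ≡ 519
42^16 ≡ 519^2 = 269361 ≡ 489
42^32 ≡ 489^2 = 239121 ≡ 563
42^64 ≡ 563^2 = 316969 ≡ 649
42^128 ≡ 649^2 = 421201 ≡ 100
42^256 ≡ 100^2 = 10000 ≡ 115
256^2 = 65536 ≡ 295
256^4 ≡ 295^2 = 87025 ≡ 37
256^8 ≡ 37^2 = 1369 ≡ 51
256^16 ≡ 51^2 = 2601 ≡ 624
256^32 ≡ 624^2 = 389376 ≡ 566
256^64 ≡ 566^2 = 320356 ≡ 82
256^128 ≡ 82^2 = 6724 ≡ 134
256^256 ≡ 134^2 = 17956 ≡ 163
482 = 256 + 128 + 64 + 32 + 2, so 256^482 ≡ 163·134·82·566·295 ≡ 322 (mod 659)
115·322 = 37030 ≡ 126 (mod 659)
126 ≡ 126 (mod 659), so the signature is genuine.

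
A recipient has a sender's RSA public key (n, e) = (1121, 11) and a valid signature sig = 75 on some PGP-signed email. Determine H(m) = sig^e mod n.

626

Squares mod 1121: sig^1≡75, sig^2≡20, sig^4≡400, sig^8≡818
11 = 8 + 2 + 1, so sig^11 ≡ 818·20·75 ≡ 626 (mod 1121)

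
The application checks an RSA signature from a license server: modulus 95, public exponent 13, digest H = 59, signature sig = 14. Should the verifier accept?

accept

sig^2 ≡ 14^2 = 196 ≡ 6
sig^4 ≡ 6^2 = 36
sig^8 ≡ 36^2 = 1296 ≡ 61
13 = 8 + 4 + 1, so sig^13 ≡ 61·36·14 ≡ 59 (mod 95)
Since 59 equals the digest 59, verification succeeds.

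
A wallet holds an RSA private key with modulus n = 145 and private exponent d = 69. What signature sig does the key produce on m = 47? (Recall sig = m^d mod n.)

37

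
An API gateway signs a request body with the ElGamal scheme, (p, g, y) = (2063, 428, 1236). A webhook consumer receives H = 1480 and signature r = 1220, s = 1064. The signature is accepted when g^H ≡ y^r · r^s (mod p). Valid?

no

Left side g^H mod p:
428^2 = 183184 ≡ 1640
428^4 ≡ 1640^2 = 2689600 ≡ 1511
428^8 ≡ 1511^2 = 2283121 ≡ 1443
428^16 ≡ 1443^2 = 2082249 ≡ 682
428^32 ≡ 682^2 = 465124 ≡ 949
428^64 ≡ 949^2 = 900601 ≡ 1133
428^128 ≡ 1133^2 = 1283689 ≡ 503
428^256 ≡ 503^2 = 253009 ≡ 1323
428^512 ≡ 1323^2 = 1750329 ≡ 905
428^1024 ≡ 905^2 = 819025 ≡ 14
1480 = 1024 + 256 + 128 + 64 + 8, so 428^1480 ≡ 14·1323·503·1133·1443 ≡ 1570 (mod 2063)
Right side y^r · r^s mod p:
1236^2 = 1527696 ≡ 1076
1236^4 ≡ 1076^2 = 1157776 ≡ 433
1236^8 ≡ 433^2 = 187489 ≡ 1819
1236^16 ≡ 1819^2 = 3308761 ≡ 1772
1236^32 ≡ 1772^2 = 3139984 ≡ 98
1236^64 ≡ 98^2 = 9604 ≡ 1352
1236^128 ≡ 1352^2 = 1827904 ≡ 86
1236^256 ≡ 86^2 = 7396 ≡ 1207
1236^512 ≡ 1207^2 = 1456849 ≡ 371
1236^1024 ≡ 371^2 = 137641 ≡ 1483
1220 = 1024 + 128 + 64 + 4, so 1236^1220 ≡ 1483·86·1352·433 ≡ 1876 (mod 2063)
1220^2 = 1488400 ≡ 977
1220^4 ≡ 977^2 = 954529 ≡ 1423
1220^8 ≡ 1423^2 = 2024929 ≡ 1126
1220^16 ≡ 1126^2 = 1267876 ≡ 1194
1220^32 ≡ 1194^2 = 1425636 ≡ 103
1220^64 ≡ 103^2 = 10609 ≡ 294
1220^128 ≡ 294^2 = 86436 ≡ 1853
1220^256 ≡ 1853^2 = 3433609 ≡ 777
1220^512 ≡ 777^2 = 603729 ≡ 1333
1220^1024 ≡ 1333^2 = 1776889 ≡ 646
1064 = 1024 + 32 + 8, so 1220^1064 ≡ 646·103·1126 ≡ 1880 (mod 2063)
1876·1880 = 3526880 ≡ 1213 (mod 2063)
1570 ≠ 1213, so verification fails.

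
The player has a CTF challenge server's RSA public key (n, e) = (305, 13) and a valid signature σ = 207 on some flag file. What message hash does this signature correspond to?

σ^13 mod 305 = 267

267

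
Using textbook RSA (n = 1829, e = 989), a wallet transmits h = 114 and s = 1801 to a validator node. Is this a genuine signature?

s^2 ≡ 1801^2 = 3243601 ≡ 784
s^4 ≡ 784^2 = 614656 ≡ 112
s^8 ≡ 112^2 = 12544 ≡ 1570
s^16 ≡ 1570^2 = 2464900 ≡ 1237
s^32 ≡ 1237^2 = 1530169 ≡ 1125
s^64 ≡ 1125^2 = 1265625 ≡ 1786
s^128 ≡ 1786^2 = 3189796 ≡ 20
s^256 ≡ 20^2 = 400
s^512 ≡ 400^2 = 160000 ≡ 877
989 = 512 + 256 + 128 + 64 + 16 + 8 + 4 + 1, so s^989 ≡ 877·400·20·1786·1237·1570·112·1801 ≡ 114 (mod 1829)
Since 114 equals the digest 114, verification succeeds.

genuine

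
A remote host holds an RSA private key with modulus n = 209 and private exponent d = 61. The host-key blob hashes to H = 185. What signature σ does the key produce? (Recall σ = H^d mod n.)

H^61 mod 209 = 174

174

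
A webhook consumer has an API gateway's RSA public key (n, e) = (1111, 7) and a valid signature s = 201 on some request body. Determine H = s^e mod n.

504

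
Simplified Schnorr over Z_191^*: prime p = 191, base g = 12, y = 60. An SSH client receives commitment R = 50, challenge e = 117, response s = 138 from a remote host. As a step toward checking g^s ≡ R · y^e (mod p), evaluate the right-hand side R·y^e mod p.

92

60^117 mod 191 = 147
R · y^e ≡ 50·147 = 7350 ≡ 92 (mod 191)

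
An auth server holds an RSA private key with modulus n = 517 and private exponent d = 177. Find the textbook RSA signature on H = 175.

H^177 mod 517 = 241

241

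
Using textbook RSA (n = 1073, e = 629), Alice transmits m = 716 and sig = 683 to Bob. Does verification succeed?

Squares mod 1073: sig^1≡683, sig^2≡807, sig^4≡1011, sig^8≡625, sig^16≡53, sig^32≡663, sig^64≡712, sig^128≡488, sig^256≡1011, sig^512≡625
629 = 512 + 64 + 32 + 16 + 4 + 1, so sig^629 ≡ 625·712·663·53·1011·683 ≡ 716 (mod 1073)
Since 716 equals the digest 716, verification succeeds.

passes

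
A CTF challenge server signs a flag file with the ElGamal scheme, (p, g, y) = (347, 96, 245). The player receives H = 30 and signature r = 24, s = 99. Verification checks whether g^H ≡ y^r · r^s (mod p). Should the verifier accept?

Left side g^H mod p:
96^2 = 9216 ≡ 194
96^4 ≡ 194^2 = 37636 ≡ 160
96^8 ≡ 160^2 = 25600 ≡ 269
96^16 ≡ 269^2 = 72361 ≡ 185
30 = 16 + 8 + 4 + 2, so 96^30 ≡ 185·269·160·194 ≡ 53 (mod 347)
Right side y^r · r^s mod p:
245^2 = 60025 ≡ 341
245^4 ≡ 341^2 = 116281 ≡ 36
245^8 ≡ 36^2 = 1296 ≡ 255
245^16 ≡ 255^2 = 65025 ≡ 136
24 = 16 + 8, so 245^24 ≡ 136·255 ≡ 327 (mod 347)
24^2 = 576 ≡ 229
24^4 ≡ 229^2 = 52441 ≡ 44
24^8 ≡ 44^2 = 1936 ≡ 201
24^16 ≡ 201^2 = 40401 ≡ 149
24^32 ≡ 149^2 = 22201 ≡ 340
24^64 ≡ 340^2 = 115600 ≡ 49
99 = 64 + 32 + 2 + 1, so 24^99 ≡ 49·340·229·24 ≡ 123 (mod 347)
327·123 = 40221 ≡ 316 (mod 347)
53 ≠ 316, so verification fails.

reject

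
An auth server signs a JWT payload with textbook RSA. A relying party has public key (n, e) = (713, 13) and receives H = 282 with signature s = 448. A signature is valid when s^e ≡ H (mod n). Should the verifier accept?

reject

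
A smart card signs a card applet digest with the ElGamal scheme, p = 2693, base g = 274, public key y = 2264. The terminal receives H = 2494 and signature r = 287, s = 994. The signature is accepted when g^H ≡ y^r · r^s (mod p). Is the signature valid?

Left side g^H mod p:
274^2494 mod 2693 = 1908
Right side y^r · r^s mod p:
2264^287 mod 2693 = 2399
287^994 mod 2693 = 2683
2399·2683 = 6436517 ≡ 247 (mod 2693)
1908 ≠ 247, so verification fails.

invalid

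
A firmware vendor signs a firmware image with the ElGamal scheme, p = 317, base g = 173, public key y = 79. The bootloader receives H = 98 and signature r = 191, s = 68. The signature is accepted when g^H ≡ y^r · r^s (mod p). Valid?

no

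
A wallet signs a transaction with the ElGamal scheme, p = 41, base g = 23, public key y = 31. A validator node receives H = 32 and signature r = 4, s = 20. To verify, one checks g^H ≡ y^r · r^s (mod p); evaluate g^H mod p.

23^2 = 529 ≡ 37
23^4 ≡ 37^2 = 1369 ≡ 16
23^8 ≡ 16^2 = 256 ≡ 10
23^16 ≡ 10^2 = 100 ≡ 18
23^32 ≡ 18^2 = 324 ≡ 37

37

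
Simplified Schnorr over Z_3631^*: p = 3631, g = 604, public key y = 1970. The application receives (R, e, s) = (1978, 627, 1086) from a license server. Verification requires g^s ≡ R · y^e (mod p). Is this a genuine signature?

genuine

g^s mod p:
604^2 = 364816 ≡ 1716
604^4 ≡ 1716^2 = 2944656 ≡ 3546
604^8 ≡ 3546^2 = 12574116 ≡ 3594
604^16 ≡ 3594^2 = 12916836 ≡ 1369
604^32 ≡ 1369^2 = 1874161 ≡ 565
604^64 ≡ 565^2 = 319225 ≡ 3328
604^128 ≡ 3328^2 = 11075584 ≡ 1034
604^256 ≡ 1034^2 = 1069156 ≡ 1642
604^512 ≡ 1642^2 = 2696164 ≡ 1962
604^1024 ≡ 1962^2 = 3849444 ≡ 584
1086 = 1024 + 32 + 16 + 8 + 4 + 2, so 604^1086 ≡ 584·565·1369·3594·3546·1716 ≡ 2563 (mod 3631)
R · y^e mod p:
1970^2 = 3880900 ≡ 2992
1970^4 ≡ 2992^2 = 8952064 ≡ 1649
1970^8 ≡ 1649^2 = 2719201 ≡ 3213
1970^16 ≡ 3213^2 = 10323369 ≡ 436
1970^32 ≡ 436^2 = 190096 ≡ 1284
1970^64 ≡ 1284^2 = 1648656 ≡ 182
1970^128 ≡ 182^2 = 33124 ≡ 445
1970^256 ≡ 445^2 = 198025 ≡ 1951
1970^512 ≡ 1951^2 = 3806401 ≡ 1113
627 = 512 + 64 + 32 + 16 + 2 + 1, so 1970^627 ≡ 1113·182·1284·436·2992·1970 ≡ 1457 (mod 3631)
1978·1457 = 2881946 ≡ 2563 (mod 3631)
2563 ≡ 2563 (mod 3631); signature holds.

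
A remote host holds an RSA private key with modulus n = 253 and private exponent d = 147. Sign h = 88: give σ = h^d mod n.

h^147 mod 253 = 66

66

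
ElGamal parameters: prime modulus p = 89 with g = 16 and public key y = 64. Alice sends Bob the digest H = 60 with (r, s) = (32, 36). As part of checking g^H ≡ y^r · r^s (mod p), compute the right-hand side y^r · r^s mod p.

67

Squares mod 89: 64^1≡64, 64^2≡2, 64^4≡4, 64^8≡16, 64^16≡78, 64^32≡32
64^32 ≡ 32 (mod 89)
Squares mod 89: 32^1≡32, 32^2≡45, 32^4≡67, 32^8≡39, 32^16≡8, 32^32≡64
36 = 32 + 4, so 32^36 ≡ 64·67 ≡ 16 (mod 89)
y^r · r^s ≡ 32·16 = 512 ≡ 67 (mod 89)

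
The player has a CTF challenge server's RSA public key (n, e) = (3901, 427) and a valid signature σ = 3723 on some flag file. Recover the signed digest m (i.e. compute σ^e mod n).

1401

Squares mod 3901: σ^1≡3723, σ^2≡476, σ^4≡318, σ^8≡3599, σ^16≡1481, σ^32≡999, σ^64≡3246, σ^128≡3816, σ^256≡3324
427 = 256 + 128 + 32 + 8 + 2 + 1, so σ^427 ≡ 3324·3816·999·3599·476·3723 ≡ 1401 (mod 3901)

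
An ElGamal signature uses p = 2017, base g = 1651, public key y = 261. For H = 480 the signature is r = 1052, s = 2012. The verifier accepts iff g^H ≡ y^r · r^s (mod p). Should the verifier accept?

Left side g^H mod p:
1651^2 = 2725801 ≡ 834
1651^4 ≡ 834^2 = 695556 ≡ 1708
1651^8 ≡ 1708^2 = 2917264 ≡ 682
1651^16 ≡ 682^2 = 465124 ≡ 1214
1651^32 ≡ 1214^2 = 1473796 ≡ 1386
1651^64 ≡ 1386^2 = 1920996 ≡ 812
1651^128 ≡ 812^2 = 659344 ≡ 1802
1651^256 ≡ 1802^2 = 3247204 ≡ 1851
480 = 256 + 128 + 64 + 32, so 1651^480 ≡ 1851·1802·812·1386 ≡ 992 (mod 2017)
Right side y^r · r^s mod p:
261^2 = 68121 ≡ 1560
261^4 ≡ 1560^2 = 2433600 ≡ 1098
261^8 ≡ 1098^2 = 1205604 ≡ 1455
261^16 ≡ 1455^2 = 2117025 ≡ 1192
261^32 ≡ 1192^2 = 1420864 ≡ 896
261^64 ≡ 896^2 = 802816 ≡ 50
261^128 ≡ 50^2 = 2500 ≡ 483
261^256 ≡ 483^2 = 233289 ≡ 1334
261^512 ≡ 1334^2 = 1779556 ≡ 562
261^1024 ≡ 562^2 = 315844 ≡ 1192
1052 = 1024 + 16 + 8 + 4, so 261^1052 ≡ 1192·1192·1455·1098 ≡ 1961 (mod 2017)
1052^2 = 1106704 ≡ 1388
1052^4 ≡ 1388^2 = 1926544 ≡ 309
1052^8 ≡ 309^2 = 95481 ≡ 682
1052^16 ≡ 682^2 = 465124 ≡ 1214
1052^32 ≡ 1214^2 = 1473796 ≡ 1386
1052^64 ≡ 1386^2 = 1920996 ≡ 812
1052^128 ≡ 812^2 = 659344 ≡ 1802
1052^256 ≡ 1802^2 = 3247204 ≡ 1851
1052^512 ≡ 1851^2 = 3426201 ≡ 1335
1052^1024 ≡ 1335^2 = 1782225 ≡ 1214
2012 = 1024 + 512 + 256 + 128 + 64 + 16 + 8 + 4, so 1052^2012 ≡ 1214·1335·1851·1802·812·1214·682·309 ≡ 1423 (mod 2017)
1961·1423 = 2790503 ≡ 992 (mod 2017)
992 ≡ 992 (mod 2017), so the signature is genuine.

accept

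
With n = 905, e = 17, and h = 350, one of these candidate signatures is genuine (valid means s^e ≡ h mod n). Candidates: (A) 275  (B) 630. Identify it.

B

Candidate A: 275^2 = 75625 ≡ 510; 275^4 ≡ 510^2 = 260100 ≡ 365; 275^8 ≡ 365^2 = 133225 ≡ 190; 275^16 ≡ 190^2 = 36100 ≡ 805; 17 = 16 + 1, so 275^17 ≡ 805·275 ≡ 555 (mod 905)
Candidate B: 630^2 = 396900 ≡ 510; 630^4 ≡ 510^2 = 260100 ≡ 365; 630^8 ≡ 365^2 = 133225 ≡ 190; 630^16 ≡ 190^2 = 36100 ≡ 805; 17 = 16 + 1, so 630^17 ≡ 805·630 ≡ 350 (mod 905)
  → matches h = 350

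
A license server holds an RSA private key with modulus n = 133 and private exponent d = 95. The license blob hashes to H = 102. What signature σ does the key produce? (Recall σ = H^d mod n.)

30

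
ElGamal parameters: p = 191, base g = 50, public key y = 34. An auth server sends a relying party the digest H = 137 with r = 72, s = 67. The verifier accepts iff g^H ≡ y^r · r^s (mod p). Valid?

Left side g^H mod p:
50^2 = 2500 ≡ 17
50^4 ≡ 17^2 = 289 ≡ 98
50^8 ≡ 98^2 = 9604 ≡ 54
50^16 ≡ 54^2 = 2916 ≡ 51
50^32 ≡ 51^2 = 2601 ≡ 118
50^64 ≡ 118^2 = 13924 ≡ 172
50^128 ≡ 172^2 = 29584 ≡ 170
137 = 128 + 8 + 1, so 50^137 ≡ 170·54·50 ≡ 27 (mod 191)
Right side y^r · r^s mod p:
34^2 = 1156 ≡ 10
34^4 ≡ 10^2 = 100
34^8 ≡ 100^2 = 10000 ≡ 68
34^16 ≡ 68^2 = 4624 ≡ 40
34^32 ≡ 40^2 = 1600 ≡ 72
34^64 ≡ 72^2 = 5184 ≡ 27
72 = 64 + 8, so 34^72 ≡ 27·68 ≡ 117 (mod 191)
72^2 = 5184 ≡ 27
72^4 ≡ 27^2 = 729 ≡ 156
72^8 ≡ 156^2 = 24336 ≡ 79
72^16 ≡ 79^2 = 6241 ≡ 129
72^32 ≡ 129^2 = 16641 ≡ 24
72^64 ≡ 24^2 = 576 ≡ 3
67 = 64 + 2 + 1, so 72^67 ≡ 3·27·72 ≡ 102 (mod 191)
117·102 = 11934 ≡ 92 (mod 191)
27 ≠ 92, so verification fails.

no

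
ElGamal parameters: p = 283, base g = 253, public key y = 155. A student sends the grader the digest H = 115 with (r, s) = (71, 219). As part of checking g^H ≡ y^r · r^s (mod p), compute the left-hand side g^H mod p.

134

253^2 = 64009 ≡ 51
253^4 ≡ 51^2 = 2601 ≡ 54
253^8 ≡ 54^2 = 2916 ≡ 86
253^16 ≡ 86^2 = 7396 ≡ 38
253^32 ≡ 38^2 = 1444 ≡ 29
253^64 ≡ 29^2 = 841 ≡ 275
115 = 64 + 32 + 16 + 2 + 1, so 253^115 ≡ 275·29·38·51·253 ≡ 134 (mod 283)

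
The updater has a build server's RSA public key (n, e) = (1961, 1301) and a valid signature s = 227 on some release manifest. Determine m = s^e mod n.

757

Squares mod 1961: s^1≡227, s^2≡543, s^4≡699, s^8≡312, s^16≡1255, s^32≡342, s^64≡1265, s^128≡49, s^256≡440, s^512≡1422, s^1024≡293
1301 = 1024 + 256 + 16 + 4 + 1, so s^1301 ≡ 293·440·1255·699·227 ≡ 757 (mod 1961)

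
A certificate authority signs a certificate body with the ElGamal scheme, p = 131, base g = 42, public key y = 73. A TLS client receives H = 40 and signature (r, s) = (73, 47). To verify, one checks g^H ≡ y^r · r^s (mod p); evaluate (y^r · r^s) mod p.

73^2 = 5329 ≡ 89
73^4 ≡ 89^2 = 7921 ≡ 61
73^8 ≡ 61^2 = 3721 ≡ 53
73^16 ≡ 53^2 = 2809 ≡ 58
73^32 ≡ 58^2 = 3364 ≡ 89
73^64 ≡ 89^2 = 7921 ≡ 61
73 = 64 + 8 + 1, so 73^73 ≡ 61·53·73 ≡ 78 (mod 131)
73^2 = 5329 ≡ 89
73^4 ≡ 89^2 = 7921 ≡ 61
73^8 ≡ 61^2 = 3721 ≡ 53
73^16 ≡ 53^2 = 2809 ≡ 58
73^32 ≡ 58^2 = 3364 ≡ 89
47 = 32 + 8 + 4 + 2 + 1, so 73^47 ≡ 89·53·61·89·73 ≡ 42 (mod 131)
y^r · r^s ≡ 78·42 = 3276 ≡ 1 (mod 131)

1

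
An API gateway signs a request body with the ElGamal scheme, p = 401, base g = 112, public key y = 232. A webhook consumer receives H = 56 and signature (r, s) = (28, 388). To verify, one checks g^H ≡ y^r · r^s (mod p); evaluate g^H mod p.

112^2 = 12544 ≡ 113
112^4 ≡ 113^2 = 12769 ≡ 338
112^8 ≡ 338^2 = 114244 ≡ 360
112^16 ≡ 360^2 = 129600 ≡ 77
112^32 ≡ 77^2 = 5929 ≡ 315
56 = 32 + 16 + 8, so 112^56 ≡ 315·77·360 ≡ 25 (mod 401)

25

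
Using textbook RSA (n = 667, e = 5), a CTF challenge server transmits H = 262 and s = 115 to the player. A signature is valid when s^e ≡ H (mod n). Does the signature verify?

does not verify

s^2 ≡ 115^2 = 13225 ≡ 552
s^4 ≡ 552^2 = 304704 ≡ 552
5 = 4 + 1, so s^5 ≡ 552·115 ≡ 115 (mod 667)
The recovered value 115 does not match the digest 262.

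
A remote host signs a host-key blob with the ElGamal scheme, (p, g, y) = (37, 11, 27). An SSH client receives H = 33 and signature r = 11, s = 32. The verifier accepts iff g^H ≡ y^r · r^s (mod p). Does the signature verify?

Left side g^H mod p:
11^2 = 121 ≡ 10
11^4 ≡ 10^2 = 100 ≡ 26
11^8 ≡ 26^2 = 676 ≡ 10
11^16 ≡ 10^2 = 100 ≡ 26
11^32 ≡ 26^2 = 676 ≡ 10
33 = 32 + 1, so 11^33 ≡ 10·11 ≡ 36 (mod 37)
Right side y^r · r^s mod p:
27^2 = 729 ≡ 26
27^4 ≡ 26^2 = 676 ≡ 10
27^8 ≡ 10^2 = 100 ≡ 26
11 = 8 + 2 + 1, so 27^11 ≡ 26·26·27 ≡ 11 (mod 37)
11^2 = 121 ≡ 10
11^4 ≡ 10^2 = 100 ≡ 26
11^8 ≡ 26^2 = 676 ≡ 10
11^16 ≡ 10^2 = 100 ≡ 26
11^32 ≡ 26^2 = 676 ≡ 10
11·10 = 110 ≡ 36 (mod 37)
36 ≡ 36 (mod 37), so the signature is genuine.

verifies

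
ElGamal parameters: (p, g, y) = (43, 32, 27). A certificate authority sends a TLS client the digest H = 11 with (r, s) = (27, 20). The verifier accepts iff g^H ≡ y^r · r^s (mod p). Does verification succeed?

passes

Left side g^H mod p:
32^2 = 1024 ≡ 35
32^4 ≡ 35^2 = 1225 ≡ 21
32^8 ≡ 21^2 = 441 ≡ 11
11 = 8 + 2 + 1, so 32^11 ≡ 11·35·32 ≡ 22 (mod 43)
Right side y^r · r^s mod p:
27^2 = 729 ≡ 41
27^4 ≡ 41^2 = 1681 ≡ 4
27^8 ≡ 4^2 = 16
27^16 ≡ 16^2 = 256 ≡ 41
27 = 16 + 8 + 2 + 1, so 27^27 ≡ 41·16·41·27 ≡ 8 (mod 43)
27^2 = 729 ≡ 41
27^4 ≡ 41^2 = 1681 ≡ 4
27^8 ≡ 4^2 = 16
27^16 ≡ 16^2 = 256 ≡ 41
20 = 16 + 4, so 27^20 ≡ 41·4 ≡ 35 (mod 43)
8·35 = 280 ≡ 22 (mod 43)
22 ≡ 22 (mod 43), so the signature is genuine.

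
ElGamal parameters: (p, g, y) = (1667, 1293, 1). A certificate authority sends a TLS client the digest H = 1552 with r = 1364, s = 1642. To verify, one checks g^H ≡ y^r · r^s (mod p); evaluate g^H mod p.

1293^1552 mod 1667 = 212

212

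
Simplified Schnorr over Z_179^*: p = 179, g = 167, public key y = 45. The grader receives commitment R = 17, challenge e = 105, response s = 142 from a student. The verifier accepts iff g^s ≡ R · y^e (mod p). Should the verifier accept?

g^s mod p:
167^2 = 27889 ≡ 144
167^4 ≡ 144^2 = 20736 ≡ 151
167^8 ≡ 151^2 = 22801 ≡ 68
167^16 ≡ 68^2 = 4624 ≡ 149
167^32 ≡ 149^2 = 22201 ≡ 5
167^64 ≡ 5^2 = 25
167^128 ≡ 25^2 = 625 ≡ 88
142 = 128 + 8 + 4 + 2, so 167^142 ≡ 88·68·151·144 ≡ 101 (mod 179)
R · y^e mod p:
45^2 = 2025 ≡ 56
45^4 ≡ 56^2 = 3136 ≡ 93
45^8 ≡ 93^2 = 8649 ≡ 57
45^16 ≡ 57^2 = 3249 ≡ 27
45^32 ≡ 27^2 = 729 ≡ 13
45^64 ≡ 13^2 = 169
105 = 64 + 32 + 8 + 1, so 45^105 ≡ 169·13·57·45 ≡ 27 (mod 179)
17·27 = 459 ≡ 101 (mod 179)
101 ≡ 101 (mod 179); signature holds.

accept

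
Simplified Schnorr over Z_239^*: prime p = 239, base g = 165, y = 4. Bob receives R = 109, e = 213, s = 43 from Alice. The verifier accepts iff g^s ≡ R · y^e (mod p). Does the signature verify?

does not verify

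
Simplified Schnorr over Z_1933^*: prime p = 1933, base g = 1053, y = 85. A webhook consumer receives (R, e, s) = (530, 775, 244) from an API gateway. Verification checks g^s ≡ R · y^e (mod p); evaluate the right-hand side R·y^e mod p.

1695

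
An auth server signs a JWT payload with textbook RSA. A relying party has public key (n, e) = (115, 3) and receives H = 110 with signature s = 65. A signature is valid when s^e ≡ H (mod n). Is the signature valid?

invalid

s^2 ≡ 65^2 = 4225 ≡ 85
3 = 2 + 1, so s^3 ≡ 85·65 ≡ 5 (mod 115)
5 ≠ 110, so verification fails.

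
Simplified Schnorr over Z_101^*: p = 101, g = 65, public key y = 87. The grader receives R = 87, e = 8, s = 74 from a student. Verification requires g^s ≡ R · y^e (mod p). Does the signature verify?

g^s mod p:
65^74 mod 101 = 87
R · y^e mod p:
87^8 mod 101 = 84
87·84 = 7308 ≡ 36 (mod 101)
87 ≠ 36; the check fails.

does not verify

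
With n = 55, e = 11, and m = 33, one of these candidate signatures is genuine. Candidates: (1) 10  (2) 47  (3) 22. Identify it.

3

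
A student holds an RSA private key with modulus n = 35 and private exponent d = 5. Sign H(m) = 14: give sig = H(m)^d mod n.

(H(m))^2 ≡ 14^2 = 196 ≡ 21
(H(m))^4 ≡ 21^2 = 441 ≡ 21
5 = 4 + 1, so (H(m))^5 ≡ 21·14 ≡ 14 (mod 35)

14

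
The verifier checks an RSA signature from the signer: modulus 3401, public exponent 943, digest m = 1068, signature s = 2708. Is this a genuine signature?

forged

Squares mod 3401: s^1≡2708, s^2≡708, s^4≡1317, s^8≡3380, s^16≡441, s^32≡624, s^64≡1662, s^128≡632, s^256≡1507, s^512≡2582
943 = 512 + 256 + 128 + 32 + 8 + 4 + 2 + 1, so s^943 ≡ 2582·1507·632·624·3380·1317·708·2708 ≡ 471 (mod 3401)
s^943 mod 3401 = 471, but m = 1068.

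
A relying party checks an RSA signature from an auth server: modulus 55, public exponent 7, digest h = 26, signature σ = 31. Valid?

yes

σ^2 ≡ 31^2 = 961 ≡ 26
σ^4 ≡ 26^2 = 676 ≡ 16
7 = 4 + 2 + 1, so σ^7 ≡ 16·26·31 ≡ 26 (mod 55)
Since 26 equals the digest 26, verification succeeds.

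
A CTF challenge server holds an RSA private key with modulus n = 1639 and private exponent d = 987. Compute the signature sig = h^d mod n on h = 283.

420

h^2 ≡ 283^2 = 80089 ≡ 1417
h^4 ≡ 1417^2 = 2007889 ≡ 114
h^8 ≡ 114^2 = 12996 ≡ 1523
h^16 ≡ 1523^2 = 2319529 ≡ 344
h^32 ≡ 344^2 = 118336 ≡ 328
h^64 ≡ 328^2 = 107584 ≡ 1049
h^128 ≡ 1049^2 = 1100401 ≡ 632
h^256 ≡ 632^2 = 399424 ≡ 1147
h^512 ≡ 1147^2 = 1315609 ≡ 1131
987 = 512 + 256 + 128 + 64 + 16 + 8 + 2 + 1, so h^987 ≡ 1131·1147·632·1049·344·1523·1417·283 ≡ 420 (mod 1639)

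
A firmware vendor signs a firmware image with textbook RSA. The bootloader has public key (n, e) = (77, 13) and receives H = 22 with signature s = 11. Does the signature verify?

s^2 ≡ 11^2 = 121 ≡ 44
s^4 ≡ 44^2 = 1936 ≡ 11
s^8 ≡ 11^2 = 121 ≡ 44
13 = 8 + 4 + 1, so s^13 ≡ 44·11·11 ≡ 11 (mod 77)
The recovered value 11 does not match the digest 22.

does not verify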